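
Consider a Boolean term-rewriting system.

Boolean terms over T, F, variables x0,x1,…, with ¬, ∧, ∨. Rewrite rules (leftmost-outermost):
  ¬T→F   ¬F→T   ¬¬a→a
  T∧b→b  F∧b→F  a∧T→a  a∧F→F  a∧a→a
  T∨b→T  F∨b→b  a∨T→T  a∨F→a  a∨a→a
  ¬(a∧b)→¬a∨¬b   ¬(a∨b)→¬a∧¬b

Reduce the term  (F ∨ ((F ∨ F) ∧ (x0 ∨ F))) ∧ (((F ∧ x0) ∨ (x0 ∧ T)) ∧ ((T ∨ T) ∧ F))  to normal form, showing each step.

Answer: normal form = F  (in 4 steps)

Reduction:
  start: (F ∨ ((F ∨ F) ∧ (x0 ∨ F))) ∧ (((F ∧ x0) ∨ (x0 ∧ T)) ∧ ((T ∨ T) ∧ F))
  step 1: ((F ∨ F) ∧ (x0 ∨ F)) ∧ (((F ∧ x0) ∨ (x0 ∧ T)) ∧ ((T ∨ T) ∧ F))
  step 2: (F ∧ (x0 ∨ F)) ∧ (((F ∧ x0) ∨ (x0 ∧ T)) ∧ ((T ∨ T) ∧ F))
  step 3: F ∧ (((F ∧ x0) ∨ (x0 ∧ T)) ∧ ((T ∨ T) ∧ F))
  step 4: F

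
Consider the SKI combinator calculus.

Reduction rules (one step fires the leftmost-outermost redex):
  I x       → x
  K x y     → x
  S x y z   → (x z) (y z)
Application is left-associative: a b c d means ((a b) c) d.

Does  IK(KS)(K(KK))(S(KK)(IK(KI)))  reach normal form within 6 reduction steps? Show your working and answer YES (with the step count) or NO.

Answer: YES — reaches normal form S in 3 ≤ 6 steps

Derivation:
  start: IK(KS)(K(KK))(S(KK)(IK(KI)))
  step 1: K(KS)(K(KK))(S(KK)(IK(KI)))
  step 2: KS(S(KK)(IK(KI)))
  step 3: S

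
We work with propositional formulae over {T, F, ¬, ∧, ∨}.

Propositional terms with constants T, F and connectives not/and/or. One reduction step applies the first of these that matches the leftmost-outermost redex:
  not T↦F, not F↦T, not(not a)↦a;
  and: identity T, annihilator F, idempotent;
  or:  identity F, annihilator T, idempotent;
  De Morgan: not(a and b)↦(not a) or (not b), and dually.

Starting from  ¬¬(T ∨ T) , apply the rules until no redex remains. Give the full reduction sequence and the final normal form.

  start: ¬¬(T ∨ T)
  →1  T ∨ T
  →2  T

Answer: normal form = T  (in 2 steps)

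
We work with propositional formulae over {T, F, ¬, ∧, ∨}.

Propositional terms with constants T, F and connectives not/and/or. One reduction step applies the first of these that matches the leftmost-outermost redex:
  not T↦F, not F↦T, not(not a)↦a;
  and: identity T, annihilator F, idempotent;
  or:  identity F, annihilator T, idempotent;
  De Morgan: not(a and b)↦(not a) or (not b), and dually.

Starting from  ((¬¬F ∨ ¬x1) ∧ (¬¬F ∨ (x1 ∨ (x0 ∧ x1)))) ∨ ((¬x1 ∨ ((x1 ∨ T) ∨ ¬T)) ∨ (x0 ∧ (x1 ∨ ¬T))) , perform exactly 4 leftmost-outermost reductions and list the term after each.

  start: ((¬¬F ∨ ¬x1) ∧ (¬¬F ∨ (x1 ∨ (x0 ∧ x1)))) ∨ ((¬x1 ∨ ((x1 ∨ T) ∨ ¬T)) ∨ (x0 ∧ (x1 ∨ ¬T)))
  →1  ((F ∨ ¬x1) ∧ (¬¬F ∨ (x1 ∨ (x0 ∧ x1)))) ∨ ((¬x1 ∨ ((x1 ∨ T) ∨ ¬T)) ∨ (x0 ∧ (x1 ∨ ¬T)))
  →2  (¬x1 ∧ (¬¬F ∨ (x1 ∨ (x0 ∧ x1)))) ∨ ((¬x1 ∨ ((x1 ∨ T) ∨ ¬T)) ∨ (x0 ∧ (x1 ∨ ¬T)))
  →3  (¬x1 ∧ (F ∨ (x1 ∨ (x0 ∧ x1)))) ∨ ((¬x1 ∨ ((x1 ∨ T) ∨ ¬T)) ∨ (x0 ∧ (x1 ∨ ¬T)))
  →4  (¬x1 ∧ (x1 ∨ (x0 ∧ x1))) ∨ ((¬x1 ∨ ((x1 ∨ T) ∨ ¬T)) ∨ (x0 ∧ (x1 ∨ ¬T)))

Answer: after 4 steps: (¬x1 ∧ (x1 ∨ (x0 ∧ x1))) ∨ ((¬x1 ∨ ((x1 ∨ T) ∨ ¬T)) ∨ (x0 ∧ (x1 ∨ ¬T)))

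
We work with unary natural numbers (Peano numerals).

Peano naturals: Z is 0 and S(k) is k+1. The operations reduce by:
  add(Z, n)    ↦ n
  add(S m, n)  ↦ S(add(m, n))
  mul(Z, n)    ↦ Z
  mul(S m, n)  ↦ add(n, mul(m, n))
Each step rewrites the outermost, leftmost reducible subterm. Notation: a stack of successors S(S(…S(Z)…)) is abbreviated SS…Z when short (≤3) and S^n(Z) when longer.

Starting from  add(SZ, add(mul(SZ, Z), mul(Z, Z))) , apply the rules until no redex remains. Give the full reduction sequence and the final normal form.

Answer: normal form = SZ  (in 7 steps)

Reduction:
  start: add(SZ, add(mul(SZ, Z), mul(Z, Z)))
  [1] S(add(Z, add(mul(SZ, Z), mul(Z, Z))))
  [2] S(add(mul(SZ, Z), mul(Z, Z)))
  [3] S(add(add(Z, mul(Z, Z)), mul(Z, Z)))
  [4] S(add(mul(Z, Z), mul(Z, Z)))
  [5] S(add(Z, mul(Z, Z)))
  [6] S(mul(Z, Z))
  [7] SZ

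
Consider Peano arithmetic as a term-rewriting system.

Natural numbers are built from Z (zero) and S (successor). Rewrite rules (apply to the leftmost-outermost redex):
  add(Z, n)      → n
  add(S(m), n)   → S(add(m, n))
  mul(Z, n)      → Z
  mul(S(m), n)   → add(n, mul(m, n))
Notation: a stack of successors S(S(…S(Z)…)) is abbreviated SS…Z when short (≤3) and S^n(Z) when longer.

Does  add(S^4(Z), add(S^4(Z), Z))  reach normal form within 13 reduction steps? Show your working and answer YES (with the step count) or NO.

Answer: YES — reaches normal form S^8(Z) in 10 ≤ 13 steps

Working:
  start: add(S^4(Z), add(S^4(Z), Z))
  [1] S(add(SSSZ, add(S^4(Z), Z)))
  [2] S(S(add(SSZ, add(S^4(Z), Z))))
  [3] S(S(S(add(SZ, add(S^4(Z), Z)))))
  [4] S(S(S(S(add(Z, add(S^4(Z), Z))))))
  [5] S(S(S(S(add(S^4(Z), Z)))))
  [6] S(S(S(S(S(add(SSSZ, Z))))))
  [7] S(S(S(S(S(S(add(SSZ, Z)))))))
  [8] S(S(S(S(S(S(S(add(SZ, Z))))))))
  [9] S(S(S(S(S(S(S(S(add(Z, Z)))))))))
  [10] S^8(Z)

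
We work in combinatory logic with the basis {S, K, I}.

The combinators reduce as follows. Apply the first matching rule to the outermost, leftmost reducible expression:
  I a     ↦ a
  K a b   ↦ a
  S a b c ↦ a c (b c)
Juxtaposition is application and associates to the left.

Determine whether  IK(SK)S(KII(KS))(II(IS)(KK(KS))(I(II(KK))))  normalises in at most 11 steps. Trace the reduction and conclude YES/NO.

  start: IK(SK)S(KII(KS))(II(IS)(KK(KS))(I(II(KK))))
  step 1: K(SK)S(KII(KS))(II(IS)(KK(KS))(I(II(KK))))
  step 2: SK(KII(KS))(II(IS)(KK(KS))(I(II(KK))))
  step 3: K(II(IS)(KK(KS))(I(II(KK))))(KII(KS)(II(IS)(KK(KS))(I(II(KK)))))
  step 4: II(IS)(KK(KS))(I(II(KK)))
  step 5: I(IS)(KK(KS))(I(II(KK)))
  step 6: IS(KK(KS))(I(II(KK)))
  step 7: S(KK(KS))(I(II(KK)))
  step 8: SK(I(II(KK)))
  step 9: SK(II(KK))
  step 10: SK(I(KK))
  step 11: SK(KK)

Answer: YES — reaches normal form SK(KK) in 11 ≤ 11 steps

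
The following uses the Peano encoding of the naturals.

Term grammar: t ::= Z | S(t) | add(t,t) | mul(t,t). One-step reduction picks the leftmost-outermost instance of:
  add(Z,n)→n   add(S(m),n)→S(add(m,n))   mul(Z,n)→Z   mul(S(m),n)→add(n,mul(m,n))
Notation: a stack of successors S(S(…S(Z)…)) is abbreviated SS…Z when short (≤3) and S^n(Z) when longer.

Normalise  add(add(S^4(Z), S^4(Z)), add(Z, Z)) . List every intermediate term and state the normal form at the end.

Answer: normal form = S^8(Z)  (in 15 steps)

Reduction:
  start: add(add(S^4(Z), S^4(Z)), add(Z, Z))
  step 1: add(S(add(SSSZ, S^4(Z))), add(Z, Z))
  step 2: S(add(add(SSSZ, S^4(Z)), add(Z, Z)))
  step 3: S(add(S(add(SSZ, S^4(Z))), add(Z, Z)))
  step 4: S(S(add(add(SSZ, S^4(Z)), add(Z, Z))))
  step 5: S(S(add(S(add(SZ, S^4(Z))), add(Z, Z))))
  step 6: S(S(S(add(add(SZ, S^4(Z)), add(Z, Z)))))
  step 7: S(S(S(add(S(add(Z, S^4(Z))), add(Z, Z)))))
  step 8: S(S(S(S(add(add(Z, S^4(Z)), add(Z, Z))))))
  step 9: S(S(S(S(add(S^4(Z), add(Z, Z))))))
  step 10: S(S(S(S(S(add(SSSZ, add(Z, Z)))))))
  step 11: S(S(S(S(S(S(add(SSZ, add(Z, Z))))))))
  step 12: S(S(S(S(S(S(S(add(SZ, add(Z, Z)))))))))
  step 13: S(S(S(S(S(S(S(S(add(Z, add(Z, Z))))))))))
  step 14: S(S(S(S(S(S(S(S(add(Z, Z)))))))))
  step 15: S^8(Z)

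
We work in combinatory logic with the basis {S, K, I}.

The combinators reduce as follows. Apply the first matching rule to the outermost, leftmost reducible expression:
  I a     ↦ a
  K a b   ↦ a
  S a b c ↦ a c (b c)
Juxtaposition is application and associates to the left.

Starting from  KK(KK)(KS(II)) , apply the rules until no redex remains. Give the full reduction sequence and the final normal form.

  start: KK(KK)(KS(II))
  →1  K(KS(II))
  →2  KS

Answer: normal form = KS  (in 2 steps)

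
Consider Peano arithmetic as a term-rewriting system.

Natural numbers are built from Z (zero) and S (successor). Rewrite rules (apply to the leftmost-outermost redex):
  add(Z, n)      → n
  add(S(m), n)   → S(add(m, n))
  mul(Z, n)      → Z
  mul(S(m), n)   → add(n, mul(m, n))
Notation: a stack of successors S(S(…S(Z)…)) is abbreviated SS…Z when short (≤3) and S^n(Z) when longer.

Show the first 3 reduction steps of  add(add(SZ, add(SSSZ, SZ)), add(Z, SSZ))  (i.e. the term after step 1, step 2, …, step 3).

  start: add(add(SZ, add(SSSZ, SZ)), add(Z, SSZ))
  →1  add(S(add(Z, add(SSSZ, SZ))), add(Z, SSZ))
  →2  S(add(add(Z, add(SSSZ, SZ)), add(Z, SSZ)))
  →3  S(add(add(SSSZ, SZ), add(Z, SSZ)))

Answer: after 3 steps: S(add(add(SSSZ, SZ), add(Z, SSZ)))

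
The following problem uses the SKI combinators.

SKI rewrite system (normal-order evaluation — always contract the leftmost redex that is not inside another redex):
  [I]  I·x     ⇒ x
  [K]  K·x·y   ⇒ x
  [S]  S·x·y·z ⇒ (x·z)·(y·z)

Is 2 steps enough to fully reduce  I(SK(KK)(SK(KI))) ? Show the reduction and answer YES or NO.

  start: I(SK(KK)(SK(KI)))
  →1  SK(KK)(SK(KI))
  →2  K(SK(KI))(KK(SK(KI)))

Answer: NO — after 2 steps the term is K(SK(KI))(KK(SK(KI))), not yet normal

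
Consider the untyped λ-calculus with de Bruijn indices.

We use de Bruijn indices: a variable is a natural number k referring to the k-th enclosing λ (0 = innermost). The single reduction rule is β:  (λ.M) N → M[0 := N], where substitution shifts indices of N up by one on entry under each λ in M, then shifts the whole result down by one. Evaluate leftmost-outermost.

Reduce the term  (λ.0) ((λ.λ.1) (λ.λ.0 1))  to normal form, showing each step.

  start: (λ.0) ((λ.λ.1) (λ.λ.0 1))
  step 1: (λ.λ.1) (λ.λ.0 1)
  step 2: λ.λ.λ.0 1

Answer: normal form = λ.λ.λ.0 1  (in 2 steps)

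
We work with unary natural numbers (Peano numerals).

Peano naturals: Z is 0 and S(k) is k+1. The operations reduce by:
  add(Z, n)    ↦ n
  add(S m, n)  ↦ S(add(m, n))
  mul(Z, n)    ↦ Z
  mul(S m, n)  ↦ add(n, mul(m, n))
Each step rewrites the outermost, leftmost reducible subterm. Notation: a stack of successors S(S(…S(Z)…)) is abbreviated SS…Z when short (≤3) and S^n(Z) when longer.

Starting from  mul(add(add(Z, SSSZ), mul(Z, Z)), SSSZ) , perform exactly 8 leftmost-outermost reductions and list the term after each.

  start: mul(add(add(Z, SSSZ), mul(Z, Z)), SSSZ)
  →1  mul(add(SSSZ, mul(Z, Z)), SSSZ)
  →2  mul(S(add(SSZ, mul(Z, Z))), SSSZ)
  →3  add(SSSZ, mul(add(SSZ, mul(Z, Z)), SSSZ))
  →4  S(add(SSZ, mul(add(SSZ, mul(Z, Z)), SSSZ)))
  →5  S(S(add(SZ, mul(add(SSZ, mul(Z, Z)), SSSZ))))
  →6  S(S(S(add(Z, mul(add(SSZ, mul(Z, Z)), SSSZ)))))
  →7  S(S(S(mul(add(SSZ, mul(Z, Z)), SSSZ))))
  →8  S(S(S(mul(S(add(SZ, mul(Z, Z))), SSSZ))))

Answer: after 8 steps: S(S(S(mul(S(add(SZ, mul(Z, Z))), SSSZ))))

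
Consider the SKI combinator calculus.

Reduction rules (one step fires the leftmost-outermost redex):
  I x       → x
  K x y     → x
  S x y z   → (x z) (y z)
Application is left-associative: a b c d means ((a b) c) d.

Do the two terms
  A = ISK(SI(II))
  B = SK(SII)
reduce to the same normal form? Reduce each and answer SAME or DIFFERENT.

Answer: SAME — A ⇓ SK(SII), B ⇓ SK(SII)

Reduction:
Term A:
  start: ISK(SI(II))
  →1  SK(SI(II))
  →2  SK(SII)

Term B:
  start: SK(SII)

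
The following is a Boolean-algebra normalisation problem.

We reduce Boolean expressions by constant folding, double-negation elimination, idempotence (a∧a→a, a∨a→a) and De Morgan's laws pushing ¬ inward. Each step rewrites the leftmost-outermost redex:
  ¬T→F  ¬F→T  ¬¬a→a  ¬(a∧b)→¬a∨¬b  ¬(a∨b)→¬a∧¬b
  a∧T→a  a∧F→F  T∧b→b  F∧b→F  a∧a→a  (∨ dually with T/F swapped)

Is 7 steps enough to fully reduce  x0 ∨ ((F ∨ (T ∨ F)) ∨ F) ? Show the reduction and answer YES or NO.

  start: x0 ∨ ((F ∨ (T ∨ F)) ∨ F)
  →1  x0 ∨ (F ∨ (T ∨ F))
  →2  x0 ∨ (T ∨ F)
  →3  x0 ∨ T
  →4  T

Answer: YES — reaches normal form T in 4 ≤ 7 steps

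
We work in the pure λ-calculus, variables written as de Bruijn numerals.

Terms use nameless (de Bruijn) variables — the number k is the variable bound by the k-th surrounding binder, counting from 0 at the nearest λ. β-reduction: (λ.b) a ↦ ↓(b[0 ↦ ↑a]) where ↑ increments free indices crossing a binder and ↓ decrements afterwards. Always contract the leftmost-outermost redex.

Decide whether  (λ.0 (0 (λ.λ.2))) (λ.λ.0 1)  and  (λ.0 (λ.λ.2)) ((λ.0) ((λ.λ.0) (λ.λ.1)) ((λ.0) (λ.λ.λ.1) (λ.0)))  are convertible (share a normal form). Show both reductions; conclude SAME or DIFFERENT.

Answer: DIFFERENT — A ⇓ λ.0 (λ.0 (λ.λ.λ.λ.0 1)), B ⇓ λ.λ.λ.λ.λ.1

Working:
Term A:
  start: (λ.0 (0 (λ.λ.2))) (λ.λ.0 1)
  →1  (λ.λ.0 1) ((λ.λ.0 1) (λ.λ.λ.λ.0 1))
  →2  λ.0 ((λ.λ.0 1) (λ.λ.λ.λ.0 1))
  →3  λ.0 (λ.0 (λ.λ.λ.λ.0 1))

Term B:
  start: (λ.0 (λ.λ.2)) ((λ.0) ((λ.λ.0) (λ.λ.1)) ((λ.0) (λ.λ.λ.1) (λ.0)))
  →1  (λ.0) ((λ.λ.0) (λ.λ.1)) ((λ.0) (λ.λ.λ.1) (λ.0)) (λ.λ.(λ.0) ((λ.λ.0) (λ.λ.1)) ((λ.0) (λ.λ.λ.1) (λ.0)))
  →2  (λ.λ.0) (λ.λ.1) ((λ.0) (λ.λ.λ.1) (λ.0)) (λ.λ.(λ.0) ((λ.λ.0) (λ.λ.1)) ((λ.0) (λ.λ.λ.1) (λ.0)))
  →3  (λ.0) ((λ.0) (λ.λ.λ.1) (λ.0)) (λ.λ.(λ.0) ((λ.λ.0) (λ.λ.1)) ((λ.0) (λ.λ.λ.1) (λ.0)))
  →4  (λ.0) (λ.λ.λ.1) (λ.0) (λ.λ.(λ.0) ((λ.λ.0) (λ.λ.1)) ((λ.0) (λ.λ.λ.1) (λ.0)))
  →5  (λ.λ.λ.1) (λ.0) (λ.λ.(λ.0) ((λ.λ.0) (λ.λ.1)) ((λ.0) (λ.λ.λ.1) (λ.0)))
  →6  (λ.λ.1) (λ.λ.(λ.0) ((λ.λ.0) (λ.λ.1)) ((λ.0) (λ.λ.λ.1) (λ.0)))
  →7  λ.λ.λ.(λ.0) ((λ.λ.0) (λ.λ.1)) ((λ.0) (λ.λ.λ.1) (λ.0))
  →8  λ.λ.λ.(λ.λ.0) (λ.λ.1) ((λ.0) (λ.λ.λ.1) (λ.0))
  →9  λ.λ.λ.(λ.0) ((λ.0) (λ.λ.λ.1) (λ.0))
  →10  λ.λ.λ.(λ.0) (λ.λ.λ.1) (λ.0)
  →11  λ.λ.λ.(λ.λ.λ.1) (λ.0)
  →12  λ.λ.λ.λ.λ.1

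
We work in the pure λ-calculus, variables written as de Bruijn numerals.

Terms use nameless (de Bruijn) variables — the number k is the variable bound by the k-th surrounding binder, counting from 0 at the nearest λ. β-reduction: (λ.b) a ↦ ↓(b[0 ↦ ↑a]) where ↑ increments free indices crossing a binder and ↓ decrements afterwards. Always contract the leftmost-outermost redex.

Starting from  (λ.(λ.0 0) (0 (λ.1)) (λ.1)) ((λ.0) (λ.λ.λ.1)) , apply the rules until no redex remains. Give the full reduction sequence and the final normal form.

  start: (λ.(λ.0 0) (0 (λ.1)) (λ.1)) ((λ.0) (λ.λ.λ.1))
  [1] (λ.0 0) ((λ.0) (λ.λ.λ.1) (λ.(λ.0) (λ.λ.λ.1))) (λ.(λ.0) (λ.λ.λ.1))
  [2] (λ.0) (λ.λ.λ.1) (λ.(λ.0) (λ.λ.λ.1)) ((λ.0) (λ.λ.λ.1) (λ.(λ.0) (λ.λ.λ.1))) (λ.(λ.0) (λ.λ.λ.1))
  [3] (λ.λ.λ.1) (λ.(λ.0) (λ.λ.λ.1)) ((λ.0) (λ.λ.λ.1) (λ.(λ.0) (λ.λ.λ.1))) (λ.(λ.0) (λ.λ.λ.1))
  [4] (λ.λ.1) ((λ.0) (λ.λ.λ.1) (λ.(λ.0) (λ.λ.λ.1))) (λ.(λ.0) (λ.λ.λ.1))
  [5] (λ.(λ.0) (λ.λ.λ.1) (λ.(λ.0) (λ.λ.λ.1))) (λ.(λ.0) (λ.λ.λ.1))
  [6] (λ.0) (λ.λ.λ.1) (λ.(λ.0) (λ.λ.λ.1))
  [7] (λ.λ.λ.1) (λ.(λ.0) (λ.λ.λ.1))
  [8] λ.λ.1

Answer: normal form = λ.λ.1  (in 8 steps)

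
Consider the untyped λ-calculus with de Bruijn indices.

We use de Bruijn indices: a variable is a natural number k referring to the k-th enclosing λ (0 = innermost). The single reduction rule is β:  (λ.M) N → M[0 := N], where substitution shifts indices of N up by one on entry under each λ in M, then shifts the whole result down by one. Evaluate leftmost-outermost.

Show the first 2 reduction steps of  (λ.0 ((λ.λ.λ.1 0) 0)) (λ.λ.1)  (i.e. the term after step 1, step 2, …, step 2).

Answer: after 2 steps: λ.(λ.λ.λ.1 0) (λ.λ.1)

Derivation:
  start: (λ.0 ((λ.λ.λ.1 0) 0)) (λ.λ.1)
  step 1: (λ.λ.1) ((λ.λ.λ.1 0) (λ.λ.1))
  step 2: λ.(λ.λ.λ.1 0) (λ.λ.1)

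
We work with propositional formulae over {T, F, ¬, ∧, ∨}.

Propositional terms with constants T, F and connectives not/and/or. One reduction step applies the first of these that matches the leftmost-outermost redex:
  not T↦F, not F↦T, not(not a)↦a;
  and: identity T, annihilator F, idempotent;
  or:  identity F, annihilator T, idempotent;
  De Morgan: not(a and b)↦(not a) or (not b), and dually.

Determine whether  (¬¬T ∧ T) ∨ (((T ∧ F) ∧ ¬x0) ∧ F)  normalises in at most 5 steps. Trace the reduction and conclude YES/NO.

Answer: YES — reaches normal form T in 3 ≤ 5 steps

Derivation:
  start: (¬¬T ∧ T) ∨ (((T ∧ F) ∧ ¬x0) ∧ F)
  step 1: ¬¬T ∨ (((T ∧ F) ∧ ¬x0) ∧ F)
  step 2: T ∨ (((T ∧ F) ∧ ¬x0) ∧ F)
  step 3: T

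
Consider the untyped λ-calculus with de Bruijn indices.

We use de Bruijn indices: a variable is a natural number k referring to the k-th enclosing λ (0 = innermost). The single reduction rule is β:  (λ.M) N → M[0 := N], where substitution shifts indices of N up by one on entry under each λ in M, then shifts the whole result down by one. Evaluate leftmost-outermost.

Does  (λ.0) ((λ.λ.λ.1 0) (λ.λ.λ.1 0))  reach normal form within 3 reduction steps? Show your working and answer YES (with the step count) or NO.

  start: (λ.0) ((λ.λ.λ.1 0) (λ.λ.λ.1 0))
  [1] (λ.λ.λ.1 0) (λ.λ.λ.1 0)
  [2] λ.λ.1 0

Answer: YES — reaches normal form λ.λ.1 0 in 2 ≤ 3 steps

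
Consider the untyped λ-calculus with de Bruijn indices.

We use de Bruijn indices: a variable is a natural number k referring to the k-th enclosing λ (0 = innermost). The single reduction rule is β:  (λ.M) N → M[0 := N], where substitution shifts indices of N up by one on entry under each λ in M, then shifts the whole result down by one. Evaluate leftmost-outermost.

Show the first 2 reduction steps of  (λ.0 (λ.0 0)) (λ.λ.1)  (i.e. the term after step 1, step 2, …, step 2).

Answer: after 2 steps: λ.λ.0 0

Working:
  start: (λ.0 (λ.0 0)) (λ.λ.1)
  →1  (λ.λ.1) (λ.0 0)
  →2  λ.λ.0 0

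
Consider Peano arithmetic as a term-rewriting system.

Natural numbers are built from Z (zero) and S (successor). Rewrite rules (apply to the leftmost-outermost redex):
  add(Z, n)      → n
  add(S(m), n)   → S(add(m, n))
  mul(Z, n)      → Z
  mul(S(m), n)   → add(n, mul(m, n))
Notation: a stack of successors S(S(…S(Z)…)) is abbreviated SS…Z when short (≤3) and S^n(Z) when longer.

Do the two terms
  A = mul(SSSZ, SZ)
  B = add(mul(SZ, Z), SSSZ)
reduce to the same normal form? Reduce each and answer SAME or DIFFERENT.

Answer: SAME — A ⇓ SSSZ, B ⇓ SSSZ

Reduction:
Term A:
  start: mul(SSSZ, SZ)
  [1] add(SZ, mul(SSZ, SZ))
  [2] S(add(Z, mul(SSZ, SZ)))
  [3] S(mul(SSZ, SZ))
  [4] S(add(SZ, mul(SZ, SZ)))
  [5] S(S(add(Z, mul(SZ, SZ))))
  [6] S(S(mul(SZ, SZ)))
  [7] S(S(add(SZ, mul(Z, SZ))))
  [8] S(S(S(add(Z, mul(Z, SZ)))))
  [9] S(S(S(mul(Z, SZ))))
  [10] SSSZ

Term B:
  start: add(mul(SZ, Z), SSSZ)
  [1] add(add(Z, mul(Z, Z)), SSSZ)
  [2] add(mul(Z, Z), SSSZ)
  [3] add(Z, SSSZ)
  [4] SSSZ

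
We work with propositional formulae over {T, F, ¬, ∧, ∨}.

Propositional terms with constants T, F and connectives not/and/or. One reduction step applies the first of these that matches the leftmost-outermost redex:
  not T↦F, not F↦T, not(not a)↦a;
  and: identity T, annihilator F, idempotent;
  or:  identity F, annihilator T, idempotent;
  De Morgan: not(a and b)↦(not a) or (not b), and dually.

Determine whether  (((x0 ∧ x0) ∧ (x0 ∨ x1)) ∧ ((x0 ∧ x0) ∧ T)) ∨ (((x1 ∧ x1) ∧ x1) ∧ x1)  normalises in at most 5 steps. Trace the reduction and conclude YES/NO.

  start: (((x0 ∧ x0) ∧ (x0 ∨ x1)) ∧ ((x0 ∧ x0) ∧ T)) ∨ (((x1 ∧ x1) ∧ x1) ∧ x1)
  step 1: ((x0 ∧ (x0 ∨ x1)) ∧ ((x0 ∧ x0) ∧ T)) ∨ (((x1 ∧ x1) ∧ x1) ∧ x1)
  step 2: ((x0 ∧ (x0 ∨ x1)) ∧ (x0 ∧ x0)) ∨ (((x1 ∧ x1) ∧ x1) ∧ x1)
  step 3: ((x0 ∧ (x0 ∨ x1)) ∧ x0) ∨ (((x1 ∧ x1) ∧ x1) ∧ x1)
  step 4: ((x0 ∧ (x0 ∨ x1)) ∧ x0) ∨ ((x1 ∧ x1) ∧ x1)
  step 5: ((x0 ∧ (x0 ∨ x1)) ∧ x0) ∨ (x1 ∧ x1)

Answer: NO — after 5 steps the term is ((x0 ∧ (x0 ∨ x1)) ∧ x0) ∨ (x1 ∧ x1), not yet normal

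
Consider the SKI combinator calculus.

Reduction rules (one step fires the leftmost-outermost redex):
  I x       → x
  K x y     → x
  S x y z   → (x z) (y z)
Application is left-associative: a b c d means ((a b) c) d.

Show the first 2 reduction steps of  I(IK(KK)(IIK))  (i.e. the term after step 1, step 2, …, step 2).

Answer: after 2 steps: K(KK)(IIK)

Reduction:
  start: I(IK(KK)(IIK))
  [1] IK(KK)(IIK)
  [2] K(KK)(IIK)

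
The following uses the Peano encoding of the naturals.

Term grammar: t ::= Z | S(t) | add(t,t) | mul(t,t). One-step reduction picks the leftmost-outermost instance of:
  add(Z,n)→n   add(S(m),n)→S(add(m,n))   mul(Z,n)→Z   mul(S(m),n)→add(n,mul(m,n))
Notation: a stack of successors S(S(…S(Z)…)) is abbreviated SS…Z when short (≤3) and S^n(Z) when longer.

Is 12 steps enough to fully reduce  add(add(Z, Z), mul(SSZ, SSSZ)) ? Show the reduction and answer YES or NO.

Answer: NO — after 12 steps the term is S(S(S(S(S(S(mul(Z, SSSZ))))))), not yet normal

Reduction:
  start: add(add(Z, Z), mul(SSZ, SSSZ))
  [1] add(Z, mul(SSZ, SSSZ))
  [2] mul(SSZ, SSSZ)
  [3] add(SSSZ, mul(SZ, SSSZ))
  [4] S(add(SSZ, mul(SZ, SSSZ)))
  [5] S(S(add(SZ, mul(SZ, SSSZ))))
  [6] S(S(S(add(Z, mul(SZ, SSSZ)))))
  [7] S(S(S(mul(SZ, SSSZ))))
  [8] S(S(S(add(SSSZ, mul(Z, SSSZ)))))
  [9] S(S(S(S(add(SSZ, mul(Z, SSSZ))))))
  [10] S(S(S(S(S(add(SZ, mul(Z, SSSZ)))))))
  [11] S(S(S(S(S(S(add(Z, mul(Z, SSSZ))))))))
  [12] S(S(S(S(S(S(mul(Z, SSSZ)))))))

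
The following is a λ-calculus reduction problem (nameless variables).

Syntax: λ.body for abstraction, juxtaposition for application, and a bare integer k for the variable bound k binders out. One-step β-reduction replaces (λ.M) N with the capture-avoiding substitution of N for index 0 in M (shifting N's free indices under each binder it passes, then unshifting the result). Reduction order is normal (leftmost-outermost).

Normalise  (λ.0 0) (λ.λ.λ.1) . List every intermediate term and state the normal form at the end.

  start: (λ.0 0) (λ.λ.λ.1)
  [1] (λ.λ.λ.1) (λ.λ.λ.1)
  [2] λ.λ.1

Answer: normal form = λ.λ.1  (in 2 steps)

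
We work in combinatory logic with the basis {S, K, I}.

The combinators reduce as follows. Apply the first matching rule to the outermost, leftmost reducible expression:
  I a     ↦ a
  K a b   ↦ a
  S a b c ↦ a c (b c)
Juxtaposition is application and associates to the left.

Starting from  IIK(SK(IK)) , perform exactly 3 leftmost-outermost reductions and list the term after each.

Answer: after 3 steps: K(SKK)

Reduction:
  start: IIK(SK(IK))
  [1] IK(SK(IK))
  [2] K(SK(IK))
  [3] K(SKK)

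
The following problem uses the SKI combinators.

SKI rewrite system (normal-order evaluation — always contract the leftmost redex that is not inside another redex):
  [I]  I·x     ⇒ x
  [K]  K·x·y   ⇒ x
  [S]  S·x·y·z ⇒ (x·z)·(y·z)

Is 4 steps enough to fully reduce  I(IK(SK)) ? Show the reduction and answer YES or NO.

  start: I(IK(SK))
  step 1: IK(SK)
  step 2: K(SK)

Answer: YES — reaches normal form K(SK) in 2 ≤ 4 steps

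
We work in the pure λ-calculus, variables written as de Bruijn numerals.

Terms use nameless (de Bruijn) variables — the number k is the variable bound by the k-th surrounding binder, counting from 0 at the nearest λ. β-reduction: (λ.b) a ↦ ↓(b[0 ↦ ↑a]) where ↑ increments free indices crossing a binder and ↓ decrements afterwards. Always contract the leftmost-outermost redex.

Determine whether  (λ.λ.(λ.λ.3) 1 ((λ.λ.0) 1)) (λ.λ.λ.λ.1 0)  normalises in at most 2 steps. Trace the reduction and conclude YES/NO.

  start: (λ.λ.(λ.λ.3) 1 ((λ.λ.0) 1)) (λ.λ.λ.λ.1 0)
  [1] λ.(λ.λ.λ.λ.λ.λ.1 0) (λ.λ.λ.λ.1 0) ((λ.λ.0) (λ.λ.λ.λ.1 0))
  [2] λ.(λ.λ.λ.λ.λ.1 0) ((λ.λ.0) (λ.λ.λ.λ.1 0))

Answer: NO — after 2 steps the term is λ.(λ.λ.λ.λ.λ.1 0) ((λ.λ.0) (λ.λ.λ.λ.1 0)), not yet normal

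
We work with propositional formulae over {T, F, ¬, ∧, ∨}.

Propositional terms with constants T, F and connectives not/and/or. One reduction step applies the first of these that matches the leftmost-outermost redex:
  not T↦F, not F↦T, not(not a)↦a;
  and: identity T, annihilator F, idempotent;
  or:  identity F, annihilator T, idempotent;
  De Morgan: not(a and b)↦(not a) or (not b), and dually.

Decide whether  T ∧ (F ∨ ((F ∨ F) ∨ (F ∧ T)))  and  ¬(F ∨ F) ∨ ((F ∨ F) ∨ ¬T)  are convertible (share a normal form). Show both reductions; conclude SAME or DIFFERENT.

Term A:
  start: T ∧ (F ∨ ((F ∨ F) ∨ (F ∧ T)))
  →1  F ∨ ((F ∨ F) ∨ (F ∧ T))
  →2  (F ∨ F) ∨ (F ∧ T)
  →3  F ∨ (F ∧ T)
  →4  F ∧ T
  →5  F

Term B:
  start: ¬(F ∨ F) ∨ ((F ∨ F) ∨ ¬T)
  →1  (¬F ∧ ¬F) ∨ ((F ∨ F) ∨ ¬T)
  →2  ¬F ∨ ((F ∨ F) ∨ ¬T)
  →3  T ∨ ((F ∨ F) ∨ ¬T)
  →4  T

Answer: DIFFERENT — A ⇓ F, B ⇓ T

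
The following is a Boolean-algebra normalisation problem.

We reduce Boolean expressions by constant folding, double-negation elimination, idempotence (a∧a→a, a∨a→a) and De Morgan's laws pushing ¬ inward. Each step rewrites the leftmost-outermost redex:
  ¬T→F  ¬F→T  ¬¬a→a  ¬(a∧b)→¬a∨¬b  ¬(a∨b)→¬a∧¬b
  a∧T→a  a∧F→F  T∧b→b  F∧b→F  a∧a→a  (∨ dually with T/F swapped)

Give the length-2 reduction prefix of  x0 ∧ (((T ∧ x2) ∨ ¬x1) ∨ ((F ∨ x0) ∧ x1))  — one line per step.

Answer: after 2 steps: x0 ∧ ((x2 ∨ ¬x1) ∨ (x0 ∧ x1))

Working:
  start: x0 ∧ (((T ∧ x2) ∨ ¬x1) ∨ ((F ∨ x0) ∧ x1))
  →1  x0 ∧ ((x2 ∨ ¬x1) ∨ ((F ∨ x0) ∧ x1))
  →2  x0 ∧ ((x2 ∨ ¬x1) ∨ (x0 ∧ x1))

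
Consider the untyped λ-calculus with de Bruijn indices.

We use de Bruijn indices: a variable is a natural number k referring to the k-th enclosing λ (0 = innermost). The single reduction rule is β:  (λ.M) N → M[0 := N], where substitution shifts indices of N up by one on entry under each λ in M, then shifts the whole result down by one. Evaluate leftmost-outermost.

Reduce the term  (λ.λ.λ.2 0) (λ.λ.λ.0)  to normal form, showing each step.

  start: (λ.λ.λ.2 0) (λ.λ.λ.0)
  →1  λ.λ.(λ.λ.λ.0) 0
  →2  λ.λ.λ.λ.0

Answer: normal form = λ.λ.λ.λ.0  (in 2 steps)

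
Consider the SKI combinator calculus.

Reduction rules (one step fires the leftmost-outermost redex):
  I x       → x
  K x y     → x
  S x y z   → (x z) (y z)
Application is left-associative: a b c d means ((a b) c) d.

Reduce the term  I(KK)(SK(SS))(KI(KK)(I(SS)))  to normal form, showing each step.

  start: I(KK)(SK(SS))(KI(KK)(I(SS)))
  →1  KK(SK(SS))(KI(KK)(I(SS)))
  →2  K(KI(KK)(I(SS)))
  →3  K(I(I(SS)))
  →4  K(I(SS))
  →5  K(SS)

Answer: normal form = K(SS)  (in 5 steps)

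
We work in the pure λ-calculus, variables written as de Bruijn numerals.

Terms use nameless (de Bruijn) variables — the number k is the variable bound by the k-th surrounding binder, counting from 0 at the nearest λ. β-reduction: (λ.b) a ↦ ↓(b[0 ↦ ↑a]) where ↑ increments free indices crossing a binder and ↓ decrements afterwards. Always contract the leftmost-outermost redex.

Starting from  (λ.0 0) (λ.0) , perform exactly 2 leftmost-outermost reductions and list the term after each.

Answer: after 2 steps: λ.0

Derivation:
  start: (λ.0 0) (λ.0)
  →1  (λ.0) (λ.0)
  →2  λ.0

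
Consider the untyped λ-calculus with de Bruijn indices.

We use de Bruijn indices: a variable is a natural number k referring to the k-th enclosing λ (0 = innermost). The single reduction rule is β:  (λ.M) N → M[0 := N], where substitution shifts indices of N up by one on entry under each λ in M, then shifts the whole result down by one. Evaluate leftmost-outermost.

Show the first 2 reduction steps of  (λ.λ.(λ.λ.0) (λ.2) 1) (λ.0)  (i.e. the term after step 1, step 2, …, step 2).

  start: (λ.λ.(λ.λ.0) (λ.2) 1) (λ.0)
  →1  λ.(λ.λ.0) (λ.λ.0) (λ.0)
  →2  λ.(λ.0) (λ.0)

Answer: after 2 steps: λ.(λ.0) (λ.0)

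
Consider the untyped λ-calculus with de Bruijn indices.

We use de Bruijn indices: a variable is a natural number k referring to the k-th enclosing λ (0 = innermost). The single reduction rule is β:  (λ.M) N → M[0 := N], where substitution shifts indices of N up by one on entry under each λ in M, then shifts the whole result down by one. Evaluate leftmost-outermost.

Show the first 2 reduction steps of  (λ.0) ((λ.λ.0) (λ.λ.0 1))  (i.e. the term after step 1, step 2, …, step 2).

  start: (λ.0) ((λ.λ.0) (λ.λ.0 1))
  [1] (λ.λ.0) (λ.λ.0 1)
  [2] λ.0

Answer: after 2 steps: λ.0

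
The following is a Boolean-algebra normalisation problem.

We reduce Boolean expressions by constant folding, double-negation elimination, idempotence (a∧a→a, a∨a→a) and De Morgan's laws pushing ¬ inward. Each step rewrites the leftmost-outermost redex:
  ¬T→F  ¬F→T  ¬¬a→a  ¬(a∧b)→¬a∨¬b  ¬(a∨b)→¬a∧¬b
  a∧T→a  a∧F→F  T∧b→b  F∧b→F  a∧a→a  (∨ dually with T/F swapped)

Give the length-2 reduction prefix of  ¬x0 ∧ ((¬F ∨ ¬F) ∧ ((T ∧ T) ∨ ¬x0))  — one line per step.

  start: ¬x0 ∧ ((¬F ∨ ¬F) ∧ ((T ∧ T) ∨ ¬x0))
  [1] ¬x0 ∧ (¬F ∧ ((T ∧ T) ∨ ¬x0))
  [2] ¬x0 ∧ (T ∧ ((T ∧ T) ∨ ¬x0))

Answer: after 2 steps: ¬x0 ∧ (T ∧ ((T ∧ T) ∨ ¬x0))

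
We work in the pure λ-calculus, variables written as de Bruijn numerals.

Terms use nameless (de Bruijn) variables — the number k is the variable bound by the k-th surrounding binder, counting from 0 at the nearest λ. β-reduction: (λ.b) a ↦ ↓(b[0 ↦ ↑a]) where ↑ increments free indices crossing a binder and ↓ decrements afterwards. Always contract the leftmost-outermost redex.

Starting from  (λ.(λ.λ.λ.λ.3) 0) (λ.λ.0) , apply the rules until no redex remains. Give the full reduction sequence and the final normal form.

Answer: normal form = λ.λ.λ.λ.λ.0  (in 2 steps)

Working:
  start: (λ.(λ.λ.λ.λ.3) 0) (λ.λ.0)
  →1  (λ.λ.λ.λ.3) (λ.λ.0)
  →2  λ.λ.λ.λ.λ.0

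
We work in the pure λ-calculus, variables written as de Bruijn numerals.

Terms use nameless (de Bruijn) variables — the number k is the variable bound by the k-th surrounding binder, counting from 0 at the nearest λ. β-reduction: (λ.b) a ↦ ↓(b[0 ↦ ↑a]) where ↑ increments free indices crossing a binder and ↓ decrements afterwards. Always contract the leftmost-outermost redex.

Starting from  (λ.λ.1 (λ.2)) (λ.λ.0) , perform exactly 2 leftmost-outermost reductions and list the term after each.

Answer: after 2 steps: λ.λ.0

Reduction:
  start: (λ.λ.1 (λ.2)) (λ.λ.0)
  [1] λ.(λ.λ.0) (λ.λ.λ.0)
  [2] λ.λ.0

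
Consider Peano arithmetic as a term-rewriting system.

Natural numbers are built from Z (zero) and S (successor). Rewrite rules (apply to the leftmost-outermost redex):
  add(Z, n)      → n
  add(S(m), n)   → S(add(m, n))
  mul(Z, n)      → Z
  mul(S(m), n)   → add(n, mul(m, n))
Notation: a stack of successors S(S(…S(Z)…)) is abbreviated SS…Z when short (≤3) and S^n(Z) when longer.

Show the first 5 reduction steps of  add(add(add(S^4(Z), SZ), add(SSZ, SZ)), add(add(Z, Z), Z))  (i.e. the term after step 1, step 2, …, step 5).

Answer: after 5 steps: S(add(S(add(add(SSZ, SZ), add(SSZ, SZ))), add(add(Z, Z), Z)))

Reduction:
  start: add(add(add(S^4(Z), SZ), add(SSZ, SZ)), add(add(Z, Z), Z))
  →1  add(add(S(add(SSSZ, SZ)), add(SSZ, SZ)), add(add(Z, Z), Z))
  →2  add(S(add(add(SSSZ, SZ), add(SSZ, SZ))), add(add(Z, Z), Z))
  →3  S(add(add(add(SSSZ, SZ), add(SSZ, SZ)), add(add(Z, Z), Z)))
  →4  S(add(add(S(add(SSZ, SZ)), add(SSZ, SZ)), add(add(Z, Z), Z)))
  →5  S(add(S(add(add(SSZ, SZ), add(SSZ, SZ))), add(add(Z, Z), Z)))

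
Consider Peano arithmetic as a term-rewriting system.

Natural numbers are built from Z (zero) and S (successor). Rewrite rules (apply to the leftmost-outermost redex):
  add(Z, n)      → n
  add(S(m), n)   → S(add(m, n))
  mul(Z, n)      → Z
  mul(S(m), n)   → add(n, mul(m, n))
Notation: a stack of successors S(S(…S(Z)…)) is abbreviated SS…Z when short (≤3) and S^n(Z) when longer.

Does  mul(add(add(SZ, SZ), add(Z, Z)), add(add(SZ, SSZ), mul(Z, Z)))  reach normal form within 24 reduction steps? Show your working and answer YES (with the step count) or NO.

  start: mul(add(add(SZ, SZ), add(Z, Z)), add(add(SZ, SSZ), mul(Z, Z)))
  [1] mul(add(S(add(Z, SZ)), add(Z, Z)), add(add(SZ, SSZ), mul(Z, Z)))
  [2] mul(S(add(add(Z, SZ), add(Z, Z))), add(add(SZ, SSZ), mul(Z, Z)))
  [3] add(add(add(SZ, SSZ), mul(Z, Z)), mul(add(add(Z, SZ), add(Z, Z)), add(add(SZ, SSZ), mul(Z, Z))))
  [4] add(add(S(add(Z, SSZ)), mul(Z, Z)), mul(add(add(Z, SZ), add(Z, Z)), add(add(SZ, SSZ), mul(Z, Z))))
  [5] add(S(add(add(Z, SSZ), mul(Z, Z))), mul(add(add(Z, SZ), add(Z, Z)), add(add(SZ, SSZ), mul(Z, Z))))
  [6] S(add(add(add(Z, SSZ), mul(Z, Z)), mul(add(add(Z, SZ), add(Z, Z)), add(add(SZ, SSZ), mul(Z, Z)))))
  [7] S(add(add(SSZ, mul(Z, Z)), mul(add(add(Z, SZ), add(Z, Z)), add(add(SZ, SSZ), mul(Z, Z)))))
  [8] S(add(S(add(SZ, mul(Z, Z))), mul(add(add(Z, SZ), add(Z, Z)), add(add(SZ, SSZ), mul(Z, Z)))))
  [9] S(S(add(add(SZ, mul(Z, Z)), mul(add(add(Z, SZ), add(Z, Z)), add(add(SZ, SSZ), mul(Z, Z))))))
  [10] S(S(add(S(add(Z, mul(Z, Z))), mul(add(add(Z, SZ), add(Z, Z)), add(add(SZ, SSZ), mul(Z, Z))))))
  [11] S(S(S(add(add(Z, mul(Z, Z)), mul(add(add(Z, SZ), add(Z, Z)), add(add(SZ, SSZ), mul(Z, Z)))))))
  [12] S(S(S(add(mul(Z, Z), mul(add(add(Z, SZ), add(Z, Z)), add(add(SZ, SSZ), mul(Z, Z)))))))
  [13] S(S(S(add(Z, mul(add(add(Z, SZ), add(Z, Z)), add(add(SZ, SSZ), mul(Z, Z)))))))
  [14] S(S(S(mul(add(add(Z, SZ), add(Z, Z)), add(add(SZ, SSZ), mul(Z, Z))))))
  [15] S(S(S(mul(add(SZ, add(Z, Z)), add(add(SZ, SSZ), mul(Z, Z))))))
  [16] S(S(S(mul(S(add(Z, add(Z, Z))), add(add(SZ, SSZ), mul(Z, Z))))))
  [17] S(S(S(add(add(add(SZ, SSZ), mul(Z, Z)), mul(add(Z, add(Z, Z)), add(add(SZ, SSZ), mul(Z, Z)))))))
  [18] S(S(S(add(add(S(add(Z, SSZ)), mul(Z, Z)), mul(add(Z, add(Z, Z)), add(add(SZ, SSZ), mul(Z, Z)))))))
  [19] S(S(S(add(S(add(add(Z, SSZ), mul(Z, Z))), mul(add(Z, add(Z, Z)), add(add(SZ, SSZ), mul(Z, Z)))))))
  [20] S(S(S(S(add(add(add(Z, SSZ), mul(Z, Z)), mul(add(Z, add(Z, Z)), add(add(SZ, SSZ), mul(Z, Z))))))))
  [21] S(S(S(S(add(add(SSZ, mul(Z, Z)), mul(add(Z, add(Z, Z)), add(add(SZ, SSZ), mul(Z, Z))))))))
  [22] S(S(S(S(add(S(add(SZ, mul(Z, Z))), mul(add(Z, add(Z, Z)), add(add(SZ, SSZ), mul(Z, Z))))))))
  [23] S(S(S(S(S(add(add(SZ, mul(Z, Z)), mul(add(Z, add(Z, Z)), add(add(SZ, SSZ), mul(Z, Z)))))))))
  [24] S(S(S(S(S(add(S(add(Z, mul(Z, Z))), mul(add(Z, add(Z, Z)), add(add(SZ, SSZ), mul(Z, Z)))))))))

Answer: NO — after 24 steps the term is S(S(S(S(S(add(S(add(Z, mul(Z, Z))), mul(add(Z, add(Z, Z)), add(add(SZ, SSZ), mul(Z, Z))))))))), not yet normal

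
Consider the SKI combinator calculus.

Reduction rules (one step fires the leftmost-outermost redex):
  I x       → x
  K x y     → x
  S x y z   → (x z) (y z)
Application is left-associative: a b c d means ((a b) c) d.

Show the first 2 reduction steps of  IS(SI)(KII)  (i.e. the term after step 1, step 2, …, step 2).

  start: IS(SI)(KII)
  [1] S(SI)(KII)
  [2] S(SI)I

Answer: after 2 steps: S(SI)I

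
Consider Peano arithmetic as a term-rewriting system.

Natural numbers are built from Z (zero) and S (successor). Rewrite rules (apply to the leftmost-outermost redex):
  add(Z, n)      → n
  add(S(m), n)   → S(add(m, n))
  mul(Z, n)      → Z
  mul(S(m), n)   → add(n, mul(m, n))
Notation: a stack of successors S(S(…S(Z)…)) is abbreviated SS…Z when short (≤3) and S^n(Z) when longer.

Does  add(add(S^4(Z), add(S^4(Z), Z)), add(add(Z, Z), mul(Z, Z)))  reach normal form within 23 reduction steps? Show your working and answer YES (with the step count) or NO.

Answer: YES — reaches normal form S^8(Z) in 22 ≤ 23 steps

Reduction:
  start: add(add(S^4(Z), add(S^4(Z), Z)), add(add(Z, Z), mul(Z, Z)))
  step 1: add(S(add(SSSZ, add(S^4(Z), Z))), add(add(Z, Z), mul(Z, Z)))
  step 2: S(add(add(SSSZ, add(S^4(Z), Z)), add(add(Z, Z), mul(Z, Z))))
  step 3: S(add(S(add(SSZ, add(S^4(Z), Z))), add(add(Z, Z), mul(Z, Z))))
  step 4: S(S(add(add(SSZ, add(S^4(Z), Z)), add(add(Z, Z), mul(Z, Z)))))
  step 5: S(S(add(S(add(SZ, add(S^4(Z), Z))), add(add(Z, Z), mul(Z, Z)))))
  step 6: S(S(S(add(add(SZ, add(S^4(Z), Z)), add(add(Z, Z), mul(Z, Z))))))
  step 7: S(S(S(add(S(add(Z, add(S^4(Z), Z))), add(add(Z, Z), mul(Z, Z))))))
  step 8: S(S(S(S(add(add(Z, add(S^4(Z), Z)), add(add(Z, Z), mul(Z, Z)))))))
  step 9: S(S(S(S(add(add(S^4(Z), Z), add(add(Z, Z), mul(Z, Z)))))))
  step 10: S(S(S(S(add(S(add(SSSZ, Z)), add(add(Z, Z), mul(Z, Z)))))))
  step 11: S(S(S(S(S(add(add(SSSZ, Z), add(add(Z, Z), mul(Z, Z))))))))
  step 12: S(S(S(S(S(add(S(add(SSZ, Z)), add(add(Z, Z), mul(Z, Z))))))))
  step 13: S(S(S(S(S(S(add(add(SSZ, Z), add(add(Z, Z), mul(Z, Z)))))))))
  step 14: S(S(S(S(S(S(add(S(add(SZ, Z)), add(add(Z, Z), mul(Z, Z)))))))))
  step 15: S(S(S(S(S(S(S(add(add(SZ, Z), add(add(Z, Z), mul(Z, Z))))))))))
  step 16: S(S(S(S(S(S(S(add(S(add(Z, Z)), add(add(Z, Z), mul(Z, Z))))))))))
  step 17: S(S(S(S(S(S(S(S(add(add(Z, Z), add(add(Z, Z), mul(Z, Z)))))))))))
  step 18: S(S(S(S(S(S(S(S(add(Z, add(add(Z, Z), mul(Z, Z)))))))))))
  step 19: S(S(S(S(S(S(S(S(add(add(Z, Z), mul(Z, Z))))))))))
  step 20: S(S(S(S(S(S(S(S(add(Z, mul(Z, Z))))))))))
  step 21: S(S(S(S(S(S(S(S(mul(Z, Z)))))))))
  step 22: S^8(Z)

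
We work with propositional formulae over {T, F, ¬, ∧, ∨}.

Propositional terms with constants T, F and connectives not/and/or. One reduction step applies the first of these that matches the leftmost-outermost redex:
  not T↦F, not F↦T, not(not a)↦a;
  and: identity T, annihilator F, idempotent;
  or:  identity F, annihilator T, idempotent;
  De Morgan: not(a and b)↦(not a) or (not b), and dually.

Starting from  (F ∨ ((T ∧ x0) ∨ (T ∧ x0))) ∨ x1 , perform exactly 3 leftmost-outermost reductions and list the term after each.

Answer: after 3 steps: x0 ∨ x1

Reduction:
  start: (F ∨ ((T ∧ x0) ∨ (T ∧ x0))) ∨ x1
  step 1: ((T ∧ x0) ∨ (T ∧ x0)) ∨ x1
  step 2: (T ∧ x0) ∨ x1
  step 3: x0 ∨ x1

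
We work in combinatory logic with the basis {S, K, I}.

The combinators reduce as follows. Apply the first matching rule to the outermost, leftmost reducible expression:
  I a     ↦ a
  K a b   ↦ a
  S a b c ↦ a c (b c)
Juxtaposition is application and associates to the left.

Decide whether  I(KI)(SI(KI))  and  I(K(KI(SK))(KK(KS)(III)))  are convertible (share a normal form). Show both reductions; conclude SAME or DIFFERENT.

Answer: SAME — A ⇓ I, B ⇓ I

Working:
Term A:
  start: I(KI)(SI(KI))
  [1] KI(SI(KI))
  [2] I

Term B:
  start: I(K(KI(SK))(KK(KS)(III)))
  [1] K(KI(SK))(KK(KS)(III))
  [2] KI(SK)
  [3] I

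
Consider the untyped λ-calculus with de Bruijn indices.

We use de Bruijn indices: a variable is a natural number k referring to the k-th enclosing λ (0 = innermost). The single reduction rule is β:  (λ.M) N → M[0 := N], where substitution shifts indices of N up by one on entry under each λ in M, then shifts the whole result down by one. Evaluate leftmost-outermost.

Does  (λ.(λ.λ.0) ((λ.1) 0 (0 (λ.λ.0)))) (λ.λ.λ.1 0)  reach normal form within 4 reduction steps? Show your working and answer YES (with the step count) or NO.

Answer: YES — reaches normal form λ.0 in 2 ≤ 4 steps

Reduction:
  start: (λ.(λ.λ.0) ((λ.1) 0 (0 (λ.λ.0)))) (λ.λ.λ.1 0)
  [1] (λ.λ.0) ((λ.λ.λ.λ.1 0) (λ.λ.λ.1 0) ((λ.λ.λ.1 0) (λ.λ.0)))
  [2] λ.0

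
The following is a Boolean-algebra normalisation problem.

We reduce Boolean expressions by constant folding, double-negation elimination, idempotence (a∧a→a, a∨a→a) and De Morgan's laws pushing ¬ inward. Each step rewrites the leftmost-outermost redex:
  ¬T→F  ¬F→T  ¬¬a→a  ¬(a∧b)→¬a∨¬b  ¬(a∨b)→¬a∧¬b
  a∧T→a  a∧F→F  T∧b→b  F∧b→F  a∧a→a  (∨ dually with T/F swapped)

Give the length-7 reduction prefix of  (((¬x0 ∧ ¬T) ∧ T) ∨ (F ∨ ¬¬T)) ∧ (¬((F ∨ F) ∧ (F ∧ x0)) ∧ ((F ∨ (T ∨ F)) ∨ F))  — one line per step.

  start: (((¬x0 ∧ ¬T) ∧ T) ∨ (F ∨ ¬¬T)) ∧ (¬((F ∨ F) ∧ (F ∧ x0)) ∧ ((F ∨ (T ∨ F)) ∨ F))
  →1  ((¬x0 ∧ ¬T) ∨ (F ∨ ¬¬T)) ∧ (¬((F ∨ F) ∧ (F ∧ x0)) ∧ ((F ∨ (T ∨ F)) ∨ F))
  →2  ((¬x0 ∧ F) ∨ (F ∨ ¬¬T)) ∧ (¬((F ∨ F) ∧ (F ∧ x0)) ∧ ((F ∨ (T ∨ F)) ∨ F))
  →3  (F ∨ (F ∨ ¬¬T)) ∧ (¬((F ∨ F) ∧ (F ∧ x0)) ∧ ((F ∨ (T ∨ F)) ∨ F))
  →4  (F ∨ ¬¬T) ∧ (¬((F ∨ F) ∧ (F ∧ x0)) ∧ ((F ∨ (T ∨ F)) ∨ F))
  →5  ¬¬T ∧ (¬((F ∨ F) ∧ (F ∧ x0)) ∧ ((F ∨ (T ∨ F)) ∨ F))
  →6  T ∧ (¬((F ∨ F) ∧ (F ∧ x0)) ∧ ((F ∨ (T ∨ F)) ∨ F))
  →7  ¬((F ∨ F) ∧ (F ∧ x0)) ∧ ((F ∨ (T ∨ F)) ∨ F)

Answer: after 7 steps: ¬((F ∨ F) ∧ (F ∧ x0)) ∧ ((F ∨ (T ∨ F)) ∨ F)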